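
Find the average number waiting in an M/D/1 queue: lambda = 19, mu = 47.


M/D/1: Lq = rho^2 / (2*(1-rho)) where rho = 19/47; Lq = 0.14

0.14


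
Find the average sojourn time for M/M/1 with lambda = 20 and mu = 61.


W = 1/(mu - lambda) = 1/(61 - 20) = 0.0244 hours

0.0244 hours


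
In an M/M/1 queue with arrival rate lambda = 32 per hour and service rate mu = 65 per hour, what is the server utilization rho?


rho = lambda/mu = 32/65 = 0.4923

0.4923


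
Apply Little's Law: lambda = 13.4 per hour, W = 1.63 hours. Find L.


L = lambda * W = 13.4 * 1.63 = 21.84

21.84


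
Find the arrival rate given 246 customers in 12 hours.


lambda = total arrivals / time = 246 / 12 = 20.5 per hour

20.5 per hour


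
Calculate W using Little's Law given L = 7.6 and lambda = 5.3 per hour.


W = L / lambda = 7.6 / 5.3 = 1.434 hours

1.434 hours


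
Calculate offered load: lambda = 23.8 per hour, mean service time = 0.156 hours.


Offered load a = lambda * E[S] = 23.8 * 0.156 = 3.71 Erlangs

3.71 Erlangs


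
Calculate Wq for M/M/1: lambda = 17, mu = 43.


rho = 17/43; Wq = rho/(mu - lambda) = 0.0152 hours

0.0152 hours


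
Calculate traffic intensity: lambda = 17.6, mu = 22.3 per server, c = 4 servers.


rho = lambda / (c * mu) = 17.6 / (4 * 22.3) = 0.1973

0.1973


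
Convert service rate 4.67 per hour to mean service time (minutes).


Mean service time = 60/mu = 60/4.67 = 12.85 minutes

12.85 minutes


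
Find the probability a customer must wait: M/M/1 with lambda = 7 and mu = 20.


P(wait) = rho = lambda/mu = 7/20 = 0.35

0.35


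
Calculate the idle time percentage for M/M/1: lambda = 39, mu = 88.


Idle fraction = (1 - rho) * 100 = (1 - 39/88) * 100 = 55.7%

55.7%


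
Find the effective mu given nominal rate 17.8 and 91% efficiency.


Effective rate = mu * efficiency = 17.8 * 0.91 = 16.2 per hour

16.2 per hour


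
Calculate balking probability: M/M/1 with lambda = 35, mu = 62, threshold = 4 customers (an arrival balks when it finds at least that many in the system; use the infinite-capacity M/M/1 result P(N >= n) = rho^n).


P(N >= 4) = rho^4 = (35/62)^4 = 0.1016

0.1016


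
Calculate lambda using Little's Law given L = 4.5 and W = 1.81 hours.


lambda = L / W = 4.5 / 1.81 = 2.49 per hour

2.49 per hour


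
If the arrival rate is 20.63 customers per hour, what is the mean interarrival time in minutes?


Mean interarrival time = 60/lambda = 60/20.63 = 2.91 minutes

2.91 minutes


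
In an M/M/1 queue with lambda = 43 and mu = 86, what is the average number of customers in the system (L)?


rho = 43/86; L = rho/(1-rho) = 1.0

1.0


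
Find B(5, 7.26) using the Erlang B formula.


B(N,A) = (A^N/N!) / sum(A^k/k!, k=0..N) with N=5, A=7.26 = 0.4397

0.4397


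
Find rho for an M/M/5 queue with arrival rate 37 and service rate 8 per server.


rho = lambda/(c*mu) = 37/(5*8) = 0.925

0.925


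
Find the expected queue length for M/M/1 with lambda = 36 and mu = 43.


rho = 36/43; Lq = rho^2/(1-rho) = 4.31

4.31


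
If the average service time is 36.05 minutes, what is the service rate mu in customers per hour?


mu = 60 / avg_service_time = 60 / 36.05 = 1.66 per hour

1.66 per hour


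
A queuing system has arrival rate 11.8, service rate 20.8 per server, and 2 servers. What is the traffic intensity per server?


rho = lambda / (c * mu) = 11.8 / (2 * 20.8) = 0.2837

0.2837


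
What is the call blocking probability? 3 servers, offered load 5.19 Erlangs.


B(N,A) = (A^N/N!) / sum(A^k/k!, k=0..N) with N=3, A=5.19 = 0.5424

0.5424


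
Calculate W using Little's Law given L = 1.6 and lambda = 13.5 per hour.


W = L / lambda = 1.6 / 13.5 = 0.1185 hours

0.1185 hours


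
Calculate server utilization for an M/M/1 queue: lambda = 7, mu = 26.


rho = lambda/mu = 7/26 = 0.2692

0.2692


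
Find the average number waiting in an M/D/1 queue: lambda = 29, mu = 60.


M/D/1: Lq = rho^2 / (2*(1-rho)) where rho = 29/60; Lq = 0.23

0.23


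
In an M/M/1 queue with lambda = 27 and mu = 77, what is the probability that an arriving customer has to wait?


P(wait) = rho = lambda/mu = 27/77 = 0.3506

0.3506


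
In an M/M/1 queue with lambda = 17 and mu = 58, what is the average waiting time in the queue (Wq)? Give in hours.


rho = 17/58; Wq = rho/(mu - lambda) = 0.0071 hours

0.0071 hours


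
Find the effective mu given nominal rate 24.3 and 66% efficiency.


Effective rate = mu * efficiency = 24.3 * 0.66 = 16.04 per hour

16.04 per hour


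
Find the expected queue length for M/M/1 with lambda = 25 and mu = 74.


rho = 25/74; Lq = rho^2/(1-rho) = 0.17

0.17


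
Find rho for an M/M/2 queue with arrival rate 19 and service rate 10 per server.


rho = lambda/(c*mu) = 19/(2*10) = 0.95

0.95


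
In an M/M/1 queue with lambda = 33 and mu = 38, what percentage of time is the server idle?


Idle fraction = (1 - rho) * 100 = (1 - 33/38) * 100 = 13.2%

13.2%


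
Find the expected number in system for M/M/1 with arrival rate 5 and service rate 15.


rho = 5/15; L = rho/(1-rho) = 0.5

0.5


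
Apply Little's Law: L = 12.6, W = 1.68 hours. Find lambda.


lambda = L / W = 12.6 / 1.68 = 7.5 per hour

7.5 per hour


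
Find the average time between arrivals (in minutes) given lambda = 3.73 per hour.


Mean interarrival time = 60/lambda = 60/3.73 = 16.09 minutes

16.09 minutes


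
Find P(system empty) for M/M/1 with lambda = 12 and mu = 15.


P0 = 1 - rho = 1 - 12/15 = 0.2

0.2


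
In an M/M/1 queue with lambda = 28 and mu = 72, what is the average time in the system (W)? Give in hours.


W = 1/(mu - lambda) = 1/(72 - 28) = 0.0227 hours

0.0227 hours


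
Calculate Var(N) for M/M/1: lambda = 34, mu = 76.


rho = 34/76; Var(N) = rho/(1-rho)^2 = 1.46

1.46


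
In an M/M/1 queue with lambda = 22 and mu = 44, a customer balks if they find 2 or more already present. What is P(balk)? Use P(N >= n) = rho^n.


P(N >= 2) = rho^2 = (22/44)^2 = 0.25

0.25


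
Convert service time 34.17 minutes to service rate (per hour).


mu = 60 / avg_service_time = 60 / 34.17 = 1.76 per hour

1.76 per hour


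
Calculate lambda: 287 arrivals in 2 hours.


lambda = total arrivals / time = 287 / 2 = 143.5 per hour

143.5 per hour


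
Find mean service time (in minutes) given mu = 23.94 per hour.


Mean service time = 60/mu = 60/23.94 = 2.51 minutes

2.51 minutes


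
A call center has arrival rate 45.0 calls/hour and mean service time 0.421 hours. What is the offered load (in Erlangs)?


Offered load a = lambda * E[S] = 45.0 * 0.421 = 18.95 Erlangs

18.95 Erlangs


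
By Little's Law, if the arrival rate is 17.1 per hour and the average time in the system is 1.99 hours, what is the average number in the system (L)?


L = lambda * W = 17.1 * 1.99 = 34.03

34.03


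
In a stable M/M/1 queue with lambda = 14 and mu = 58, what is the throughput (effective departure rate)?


For a stable queue (lambda < mu), throughput = lambda = 14 per hour

14 per hour


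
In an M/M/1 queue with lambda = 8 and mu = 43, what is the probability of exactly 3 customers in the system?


rho = 8/43; P(n) = (1-rho)*rho^n = (1-8/43)*(8/43)^3 = 0.0052

0.0052


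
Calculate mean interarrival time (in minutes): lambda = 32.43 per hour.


Mean interarrival time = 60/lambda = 60/32.43 = 1.85 minutes

1.85 minutes


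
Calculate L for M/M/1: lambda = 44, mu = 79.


rho = 44/79; L = rho/(1-rho) = 1.26

1.26


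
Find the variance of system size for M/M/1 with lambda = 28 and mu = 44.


rho = 28/44; Var(N) = rho/(1-rho)^2 = 4.81

4.81


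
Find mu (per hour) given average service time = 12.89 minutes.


mu = 60 / avg_service_time = 60 / 12.89 = 4.65 per hour

4.65 per hour


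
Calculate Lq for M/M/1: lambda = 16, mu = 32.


rho = 16/32; Lq = rho^2/(1-rho) = 0.5

0.5


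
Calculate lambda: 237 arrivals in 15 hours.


lambda = total arrivals / time = 237 / 15 = 15.8 per hour

15.8 per hour


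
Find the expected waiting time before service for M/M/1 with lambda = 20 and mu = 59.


rho = 20/59; Wq = rho/(mu - lambda) = 0.0087 hours

0.0087 hours


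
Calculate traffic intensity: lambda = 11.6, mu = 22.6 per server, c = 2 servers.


rho = lambda / (c * mu) = 11.6 / (2 * 22.6) = 0.2566

0.2566


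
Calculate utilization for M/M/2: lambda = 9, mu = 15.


rho = lambda/(c*mu) = 9/(2*15) = 0.3

0.3


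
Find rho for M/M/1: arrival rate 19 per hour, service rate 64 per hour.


rho = lambda/mu = 19/64 = 0.2969

0.2969


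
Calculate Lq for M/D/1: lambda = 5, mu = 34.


M/D/1: Lq = rho^2 / (2*(1-rho)) where rho = 5/34; Lq = 0.01

0.01


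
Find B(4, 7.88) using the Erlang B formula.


B(N,A) = (A^N/N!) / sum(A^k/k!, k=0..N) with N=4, A=7.88 = 0.5694

0.5694


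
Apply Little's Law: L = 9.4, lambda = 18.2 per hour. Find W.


W = L / lambda = 9.4 / 18.2 = 0.5165 hours

0.5165 hours


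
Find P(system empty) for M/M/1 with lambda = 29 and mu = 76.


P0 = 1 - rho = 1 - 29/76 = 0.6184

0.6184


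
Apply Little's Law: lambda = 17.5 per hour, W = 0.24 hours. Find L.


L = lambda * W = 17.5 * 0.24 = 4.2

4.2


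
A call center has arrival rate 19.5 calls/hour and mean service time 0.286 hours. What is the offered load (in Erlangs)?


Offered load a = lambda * E[S] = 19.5 * 0.286 = 5.58 Erlangs

5.58 Erlangs


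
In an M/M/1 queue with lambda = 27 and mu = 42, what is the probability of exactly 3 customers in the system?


rho = 27/42; P(n) = (1-rho)*rho^n = (1-27/42)*(27/42)^3 = 0.0949

0.0949


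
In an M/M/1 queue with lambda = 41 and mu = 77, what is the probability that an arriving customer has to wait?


P(wait) = rho = lambda/mu = 41/77 = 0.5325

0.5325


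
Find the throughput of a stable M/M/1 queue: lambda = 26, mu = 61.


For a stable queue (lambda < mu), throughput = lambda = 26 per hour

26 per hour


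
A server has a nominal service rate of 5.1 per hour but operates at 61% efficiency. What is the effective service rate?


Effective rate = mu * efficiency = 5.1 * 0.61 = 3.11 per hour

3.11 per hour


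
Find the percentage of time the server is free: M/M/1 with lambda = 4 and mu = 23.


Idle fraction = (1 - rho) * 100 = (1 - 4/23) * 100 = 82.6%

82.6%


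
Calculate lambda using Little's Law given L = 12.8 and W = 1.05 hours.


lambda = L / W = 12.8 / 1.05 = 12.19 per hour

12.19 per hour


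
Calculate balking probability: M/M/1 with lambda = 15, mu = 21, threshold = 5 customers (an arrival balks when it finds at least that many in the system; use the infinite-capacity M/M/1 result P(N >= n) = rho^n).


P(N >= 5) = rho^5 = (15/21)^5 = 0.1859

0.1859


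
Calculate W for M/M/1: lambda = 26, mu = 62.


W = 1/(mu - lambda) = 1/(62 - 26) = 0.0278 hours

0.0278 hours


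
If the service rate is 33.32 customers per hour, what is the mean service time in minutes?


Mean service time = 60/mu = 60/33.32 = 1.8 minutes

1.8 minutes


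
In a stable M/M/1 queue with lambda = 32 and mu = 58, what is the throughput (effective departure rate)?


For a stable queue (lambda < mu), throughput = lambda = 32 per hour

32 per hour


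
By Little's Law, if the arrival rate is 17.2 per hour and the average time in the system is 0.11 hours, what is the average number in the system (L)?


L = lambda * W = 17.2 * 0.11 = 1.89

1.89


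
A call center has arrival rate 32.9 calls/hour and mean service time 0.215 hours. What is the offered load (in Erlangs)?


Offered load a = lambda * E[S] = 32.9 * 0.215 = 7.07 Erlangs

7.07 Erlangs


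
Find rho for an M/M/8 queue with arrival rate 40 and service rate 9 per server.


rho = lambda/(c*mu) = 40/(8*9) = 0.5556

0.5556


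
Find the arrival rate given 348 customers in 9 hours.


lambda = total arrivals / time = 348 / 9 = 38.67 per hour

38.67 per hour


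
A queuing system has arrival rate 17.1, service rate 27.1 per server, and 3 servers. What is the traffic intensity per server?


rho = lambda / (c * mu) = 17.1 / (3 * 27.1) = 0.2103

0.2103


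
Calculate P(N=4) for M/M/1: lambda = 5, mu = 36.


rho = 5/36; P(n) = (1-rho)*rho^n = (1-5/36)*(5/36)^4 = 0.0003

0.0003


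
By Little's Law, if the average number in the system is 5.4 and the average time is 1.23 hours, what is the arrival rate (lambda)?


lambda = L / W = 5.4 / 1.23 = 4.39 per hour

4.39 per hour


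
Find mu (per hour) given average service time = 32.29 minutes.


mu = 60 / avg_service_time = 60 / 32.29 = 1.86 per hour

1.86 per hour


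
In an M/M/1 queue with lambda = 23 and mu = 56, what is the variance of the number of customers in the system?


rho = 23/56; Var(N) = rho/(1-rho)^2 = 1.18

1.18


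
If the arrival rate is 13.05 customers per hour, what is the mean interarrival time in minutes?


Mean interarrival time = 60/lambda = 60/13.05 = 4.6 minutes

4.6 minutes


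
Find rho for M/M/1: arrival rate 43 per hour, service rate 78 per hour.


rho = lambda/mu = 43/78 = 0.5513

0.5513


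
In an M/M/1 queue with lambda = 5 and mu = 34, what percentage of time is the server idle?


Idle fraction = (1 - rho) * 100 = (1 - 5/34) * 100 = 85.3%

85.3%


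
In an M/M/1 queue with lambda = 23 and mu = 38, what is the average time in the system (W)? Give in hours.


W = 1/(mu - lambda) = 1/(38 - 23) = 0.0667 hours

0.0667 hours


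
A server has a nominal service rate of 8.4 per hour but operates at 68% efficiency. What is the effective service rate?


Effective rate = mu * efficiency = 8.4 * 0.68 = 5.71 per hour

5.71 per hour


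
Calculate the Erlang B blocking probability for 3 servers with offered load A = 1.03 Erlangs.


B(N,A) = (A^N/N!) / sum(A^k/k!, k=0..N) with N=3, A=1.03 = 0.0664

0.0664


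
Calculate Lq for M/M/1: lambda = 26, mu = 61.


rho = 26/61; Lq = rho^2/(1-rho) = 0.32

0.32


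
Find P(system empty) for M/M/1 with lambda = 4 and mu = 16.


P0 = 1 - rho = 1 - 4/16 = 0.75

0.75


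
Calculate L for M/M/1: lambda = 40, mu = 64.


rho = 40/64; L = rho/(1-rho) = 1.67

1.67


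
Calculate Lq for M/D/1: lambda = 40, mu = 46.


M/D/1: Lq = rho^2 / (2*(1-rho)) where rho = 40/46; Lq = 2.9

2.9


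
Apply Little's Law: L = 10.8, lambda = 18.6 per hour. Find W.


W = L / lambda = 10.8 / 18.6 = 0.5806 hours

0.5806 hours


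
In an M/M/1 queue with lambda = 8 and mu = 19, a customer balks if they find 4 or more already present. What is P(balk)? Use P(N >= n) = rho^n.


P(N >= 4) = rho^4 = (8/19)^4 = 0.0314

0.0314


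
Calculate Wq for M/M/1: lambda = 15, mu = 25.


rho = 15/25; Wq = rho/(mu - lambda) = 0.06 hours

0.06 hours


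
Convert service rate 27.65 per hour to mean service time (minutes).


Mean service time = 60/mu = 60/27.65 = 2.17 minutes

2.17 minutes


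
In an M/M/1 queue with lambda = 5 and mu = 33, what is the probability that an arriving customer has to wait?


P(wait) = rho = lambda/mu = 5/33 = 0.1515

0.1515


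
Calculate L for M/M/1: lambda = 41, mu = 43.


rho = 41/43; L = rho/(1-rho) = 20.5

20.5


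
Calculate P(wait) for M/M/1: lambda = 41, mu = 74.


P(wait) = rho = lambda/mu = 41/74 = 0.5541

0.5541


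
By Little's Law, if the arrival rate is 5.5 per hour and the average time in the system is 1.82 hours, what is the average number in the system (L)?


L = lambda * W = 5.5 * 1.82 = 10.01

10.01


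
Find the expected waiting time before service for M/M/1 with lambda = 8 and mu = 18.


rho = 8/18; Wq = rho/(mu - lambda) = 0.0444 hours

0.0444 hours


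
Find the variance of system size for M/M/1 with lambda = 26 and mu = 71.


rho = 26/71; Var(N) = rho/(1-rho)^2 = 0.91

0.91


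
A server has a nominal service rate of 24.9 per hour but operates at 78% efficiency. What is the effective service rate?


Effective rate = mu * efficiency = 24.9 * 0.78 = 19.42 per hour

19.42 per hour


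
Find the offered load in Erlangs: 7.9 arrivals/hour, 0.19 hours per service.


Offered load a = lambda * E[S] = 7.9 * 0.19 = 1.5 Erlangs

1.5 Erlangs


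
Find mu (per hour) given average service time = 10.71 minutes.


mu = 60 / avg_service_time = 60 / 10.71 = 5.6 per hour

5.6 per hour


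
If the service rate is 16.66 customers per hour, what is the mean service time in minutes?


Mean service time = 60/mu = 60/16.66 = 3.6 minutes

3.6 minutes


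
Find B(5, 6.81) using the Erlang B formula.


B(N,A) = (A^N/N!) / sum(A^k/k!, k=0..N) with N=5, A=6.81 = 0.4133

0.4133


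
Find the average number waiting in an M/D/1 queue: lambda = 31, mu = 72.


M/D/1: Lq = rho^2 / (2*(1-rho)) where rho = 31/72; Lq = 0.16

0.16


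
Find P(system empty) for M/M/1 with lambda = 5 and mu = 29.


P0 = 1 - rho = 1 - 5/29 = 0.8276

0.8276


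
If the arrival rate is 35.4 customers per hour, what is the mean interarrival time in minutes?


Mean interarrival time = 60/lambda = 60/35.4 = 1.69 minutes

1.69 minutes


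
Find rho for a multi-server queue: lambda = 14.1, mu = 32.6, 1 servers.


rho = lambda / (c * mu) = 14.1 / (1 * 32.6) = 0.4325

0.4325


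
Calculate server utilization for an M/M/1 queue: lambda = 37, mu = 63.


rho = lambda/mu = 37/63 = 0.5873

0.5873


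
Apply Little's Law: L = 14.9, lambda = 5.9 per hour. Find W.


W = L / lambda = 14.9 / 5.9 = 2.5254 hours

2.5254 hours


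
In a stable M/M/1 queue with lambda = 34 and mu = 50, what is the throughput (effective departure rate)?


For a stable queue (lambda < mu), throughput = lambda = 34 per hour

34 per hour


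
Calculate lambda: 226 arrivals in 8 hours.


lambda = total arrivals / time = 226 / 8 = 28.25 per hour

28.25 per hour


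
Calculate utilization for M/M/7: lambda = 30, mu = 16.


rho = lambda/(c*mu) = 30/(7*16) = 0.2679

0.2679


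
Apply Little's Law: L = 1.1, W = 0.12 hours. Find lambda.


lambda = L / W = 1.1 / 0.12 = 9.17 per hour

9.17 per hour


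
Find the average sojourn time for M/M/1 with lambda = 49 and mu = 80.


W = 1/(mu - lambda) = 1/(80 - 49) = 0.0323 hours

0.0323 hours


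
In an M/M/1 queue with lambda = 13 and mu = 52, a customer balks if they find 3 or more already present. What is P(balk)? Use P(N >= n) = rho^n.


P(N >= 3) = rho^3 = (13/52)^3 = 0.0156

0.0156


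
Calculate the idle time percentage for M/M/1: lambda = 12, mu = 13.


Idle fraction = (1 - rho) * 100 = (1 - 12/13) * 100 = 7.7%

7.7%


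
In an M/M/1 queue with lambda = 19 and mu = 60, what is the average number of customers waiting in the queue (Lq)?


rho = 19/60; Lq = rho^2/(1-rho) = 0.15

0.15


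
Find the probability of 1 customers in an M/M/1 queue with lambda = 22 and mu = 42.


rho = 22/42; P(n) = (1-rho)*rho^n = (1-22/42)*(22/42)^1 = 0.2494

0.2494


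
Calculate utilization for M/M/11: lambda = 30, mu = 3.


rho = lambda/(c*mu) = 30/(11*3) = 0.9091

0.9091


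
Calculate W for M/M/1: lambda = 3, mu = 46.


W = 1/(mu - lambda) = 1/(46 - 3) = 0.0233 hours

0.0233 hours


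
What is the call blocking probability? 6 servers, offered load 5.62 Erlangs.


B(N,A) = (A^N/N!) / sum(A^k/k!, k=0..N) with N=6, A=5.62 = 0.2378

0.2378


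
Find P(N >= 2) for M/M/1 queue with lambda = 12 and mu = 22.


P(N >= 2) = rho^2 = (12/22)^2 = 0.2975

0.2975


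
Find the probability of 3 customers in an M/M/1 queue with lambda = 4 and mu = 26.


rho = 4/26; P(n) = (1-rho)*rho^n = (1-4/26)*(4/26)^3 = 0.0031

0.0031


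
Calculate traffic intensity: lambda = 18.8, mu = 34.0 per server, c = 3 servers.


rho = lambda / (c * mu) = 18.8 / (3 * 34.0) = 0.1843

0.1843


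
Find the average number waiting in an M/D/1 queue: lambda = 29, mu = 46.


M/D/1: Lq = rho^2 / (2*(1-rho)) where rho = 29/46; Lq = 0.54

0.54


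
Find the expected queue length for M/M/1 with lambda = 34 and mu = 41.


rho = 34/41; Lq = rho^2/(1-rho) = 4.03

4.03


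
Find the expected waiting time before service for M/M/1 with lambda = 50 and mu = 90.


rho = 50/90; Wq = rho/(mu - lambda) = 0.0139 hours

0.0139 hours


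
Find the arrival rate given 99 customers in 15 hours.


lambda = total arrivals / time = 99 / 15 = 6.6 per hour

6.6 per hour


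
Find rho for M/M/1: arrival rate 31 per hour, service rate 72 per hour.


rho = lambda/mu = 31/72 = 0.4306

0.4306


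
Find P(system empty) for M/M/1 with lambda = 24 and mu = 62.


P0 = 1 - rho = 1 - 24/62 = 0.6129

0.6129


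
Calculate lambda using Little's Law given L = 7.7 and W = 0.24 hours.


lambda = L / W = 7.7 / 0.24 = 32.08 per hour

32.08 per hour


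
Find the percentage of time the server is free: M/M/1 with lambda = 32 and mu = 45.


Idle fraction = (1 - rho) * 100 = (1 - 32/45) * 100 = 28.9%

28.9%


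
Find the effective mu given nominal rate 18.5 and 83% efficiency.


Effective rate = mu * efficiency = 18.5 * 0.83 = 15.36 per hour

15.36 per hour


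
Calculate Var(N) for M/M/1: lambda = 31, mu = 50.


rho = 31/50; Var(N) = rho/(1-rho)^2 = 4.29

4.29


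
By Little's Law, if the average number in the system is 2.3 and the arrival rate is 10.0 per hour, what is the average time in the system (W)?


W = L / lambda = 2.3 / 10.0 = 0.23 hours

0.23 hours


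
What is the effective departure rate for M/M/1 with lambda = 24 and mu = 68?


For a stable queue (lambda < mu), throughput = lambda = 24 per hour

24 per hour


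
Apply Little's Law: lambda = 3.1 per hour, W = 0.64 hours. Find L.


L = lambda * W = 3.1 * 0.64 = 1.98

1.98


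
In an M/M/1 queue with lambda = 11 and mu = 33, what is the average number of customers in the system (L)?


rho = 11/33; L = rho/(1-rho) = 0.5

0.5


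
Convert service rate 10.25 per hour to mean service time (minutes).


Mean service time = 60/mu = 60/10.25 = 5.85 minutes

5.85 minutes


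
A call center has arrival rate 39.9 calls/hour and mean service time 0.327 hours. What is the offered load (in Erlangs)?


Offered load a = lambda * E[S] = 39.9 * 0.327 = 13.05 Erlangs

13.05 Erlangs


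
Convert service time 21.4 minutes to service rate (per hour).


mu = 60 / avg_service_time = 60 / 21.4 = 2.8 per hour

2.8 per hour


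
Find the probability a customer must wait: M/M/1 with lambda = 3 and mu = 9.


P(wait) = rho = lambda/mu = 3/9 = 0.3333

0.3333


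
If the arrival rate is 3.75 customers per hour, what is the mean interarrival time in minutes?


Mean interarrival time = 60/lambda = 60/3.75 = 16.0 minutes

16.0 minutes


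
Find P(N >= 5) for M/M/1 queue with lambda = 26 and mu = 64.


P(N >= 5) = rho^5 = (26/64)^5 = 0.0111

0.0111


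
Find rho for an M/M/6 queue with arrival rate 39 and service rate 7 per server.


rho = lambda/(c*mu) = 39/(6*7) = 0.9286

0.9286


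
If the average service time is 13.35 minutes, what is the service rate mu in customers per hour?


mu = 60 / avg_service_time = 60 / 13.35 = 4.49 per hour

4.49 per hour


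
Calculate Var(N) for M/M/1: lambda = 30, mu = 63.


rho = 30/63; Var(N) = rho/(1-rho)^2 = 1.74

1.74


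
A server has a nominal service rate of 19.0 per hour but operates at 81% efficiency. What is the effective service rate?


Effective rate = mu * efficiency = 19.0 * 0.81 = 15.39 per hour

15.39 per hour


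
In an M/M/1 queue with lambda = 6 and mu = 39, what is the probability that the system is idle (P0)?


P0 = 1 - rho = 1 - 6/39 = 0.8462

0.8462


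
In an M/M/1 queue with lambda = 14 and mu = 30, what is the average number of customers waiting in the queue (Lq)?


rho = 14/30; Lq = rho^2/(1-rho) = 0.41

0.41


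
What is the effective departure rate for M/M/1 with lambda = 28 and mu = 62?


For a stable queue (lambda < mu), throughput = lambda = 28 per hour

28 per hour


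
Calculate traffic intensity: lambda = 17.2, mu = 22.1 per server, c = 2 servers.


rho = lambda / (c * mu) = 17.2 / (2 * 22.1) = 0.3891

0.3891


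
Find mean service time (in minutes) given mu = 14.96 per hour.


Mean service time = 60/mu = 60/14.96 = 4.01 minutes

4.01 minutes


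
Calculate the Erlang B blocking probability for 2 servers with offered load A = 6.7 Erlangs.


B(N,A) = (A^N/N!) / sum(A^k/k!, k=0..N) with N=2, A=6.7 = 0.7446

0.7446


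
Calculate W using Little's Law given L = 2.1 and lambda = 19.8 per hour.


W = L / lambda = 2.1 / 19.8 = 0.1061 hours

0.1061 hours


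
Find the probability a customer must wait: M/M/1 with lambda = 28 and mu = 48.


P(wait) = rho = lambda/mu = 28/48 = 0.5833

0.5833


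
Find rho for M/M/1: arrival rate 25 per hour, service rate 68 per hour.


rho = lambda/mu = 25/68 = 0.3676

0.3676


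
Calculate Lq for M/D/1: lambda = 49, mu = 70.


M/D/1: Lq = rho^2 / (2*(1-rho)) where rho = 49/70; Lq = 0.82

0.82


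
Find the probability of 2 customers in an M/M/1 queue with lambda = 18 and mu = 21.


rho = 18/21; P(n) = (1-rho)*rho^n = (1-18/21)*(18/21)^2 = 0.105

0.105


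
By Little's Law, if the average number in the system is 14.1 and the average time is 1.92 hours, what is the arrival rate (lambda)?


lambda = L / W = 14.1 / 1.92 = 7.34 per hour

7.34 per hour


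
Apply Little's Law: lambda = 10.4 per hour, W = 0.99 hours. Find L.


L = lambda * W = 10.4 * 0.99 = 10.3

10.3


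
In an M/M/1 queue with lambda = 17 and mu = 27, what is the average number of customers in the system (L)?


rho = 17/27; L = rho/(1-rho) = 1.7

1.7


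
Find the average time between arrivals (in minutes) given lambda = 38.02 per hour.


Mean interarrival time = 60/lambda = 60/38.02 = 1.58 minutes

1.58 minutes


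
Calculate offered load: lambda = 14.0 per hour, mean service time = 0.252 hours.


Offered load a = lambda * E[S] = 14.0 * 0.252 = 3.53 Erlangs

3.53 Erlangs


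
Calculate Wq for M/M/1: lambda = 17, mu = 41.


rho = 17/41; Wq = rho/(mu - lambda) = 0.0173 hours

0.0173 hours


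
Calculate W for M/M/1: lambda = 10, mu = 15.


W = 1/(mu - lambda) = 1/(15 - 10) = 0.2 hours

0.2 hours


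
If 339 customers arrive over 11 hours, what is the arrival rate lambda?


lambda = total arrivals / time = 339 / 11 = 30.82 per hour

30.82 per hour


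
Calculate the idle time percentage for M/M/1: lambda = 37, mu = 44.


Idle fraction = (1 - rho) * 100 = (1 - 37/44) * 100 = 15.9%

15.9%


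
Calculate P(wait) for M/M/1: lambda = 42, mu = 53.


P(wait) = rho = lambda/mu = 42/53 = 0.7925

0.7925


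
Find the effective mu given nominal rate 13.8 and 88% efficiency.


Effective rate = mu * efficiency = 13.8 * 0.88 = 12.14 per hour

12.14 per hour


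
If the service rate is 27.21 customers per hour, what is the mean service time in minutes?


Mean service time = 60/mu = 60/27.21 = 2.21 minutes

2.21 minutes


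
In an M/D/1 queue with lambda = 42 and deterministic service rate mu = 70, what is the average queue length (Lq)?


M/D/1: Lq = rho^2 / (2*(1-rho)) where rho = 42/70; Lq = 0.45

0.45


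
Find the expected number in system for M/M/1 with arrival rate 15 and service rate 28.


rho = 15/28; L = rho/(1-rho) = 1.15

1.15


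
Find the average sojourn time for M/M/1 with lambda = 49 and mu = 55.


W = 1/(mu - lambda) = 1/(55 - 49) = 0.1667 hours

0.1667 hours


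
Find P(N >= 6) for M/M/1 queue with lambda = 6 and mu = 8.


P(N >= 6) = rho^6 = (6/8)^6 = 0.178

0.178


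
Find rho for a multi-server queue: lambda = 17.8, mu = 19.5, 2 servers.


rho = lambda / (c * mu) = 17.8 / (2 * 19.5) = 0.4564

0.4564


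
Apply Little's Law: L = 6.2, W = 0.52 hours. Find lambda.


lambda = L / W = 6.2 / 0.52 = 11.92 per hour

11.92 per hour


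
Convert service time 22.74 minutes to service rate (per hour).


mu = 60 / avg_service_time = 60 / 22.74 = 2.64 per hour

2.64 per hour


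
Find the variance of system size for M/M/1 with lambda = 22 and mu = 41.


rho = 22/41; Var(N) = rho/(1-rho)^2 = 2.5

2.5


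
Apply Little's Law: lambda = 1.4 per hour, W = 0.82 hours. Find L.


L = lambda * W = 1.4 * 0.82 = 1.15

1.15


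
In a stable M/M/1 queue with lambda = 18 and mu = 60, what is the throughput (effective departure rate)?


For a stable queue (lambda < mu), throughput = lambda = 18 per hour

18 per hour


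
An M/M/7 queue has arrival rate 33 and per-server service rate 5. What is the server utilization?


rho = lambda/(c*mu) = 33/(7*5) = 0.9429

0.9429


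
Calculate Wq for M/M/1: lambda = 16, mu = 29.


rho = 16/29; Wq = rho/(mu - lambda) = 0.0424 hours

0.0424 hours


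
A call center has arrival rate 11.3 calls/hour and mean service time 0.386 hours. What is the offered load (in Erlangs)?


Offered load a = lambda * E[S] = 11.3 * 0.386 = 4.36 Erlangs

4.36 Erlangs


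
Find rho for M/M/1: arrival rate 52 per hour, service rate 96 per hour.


rho = lambda/mu = 52/96 = 0.5417

0.5417


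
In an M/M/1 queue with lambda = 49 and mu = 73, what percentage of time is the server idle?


Idle fraction = (1 - rho) * 100 = (1 - 49/73) * 100 = 32.9%

32.9%


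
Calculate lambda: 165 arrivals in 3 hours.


lambda = total arrivals / time = 165 / 3 = 55.0 per hour

55.0 per hour


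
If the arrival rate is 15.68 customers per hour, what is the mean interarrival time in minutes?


Mean interarrival time = 60/lambda = 60/15.68 = 3.83 minutes

3.83 minutes


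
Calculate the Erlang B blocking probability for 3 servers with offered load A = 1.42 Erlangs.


B(N,A) = (A^N/N!) / sum(A^k/k!, k=0..N) with N=3, A=1.42 = 0.1222

0.1222


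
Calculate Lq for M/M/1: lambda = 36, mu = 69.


rho = 36/69; Lq = rho^2/(1-rho) = 0.57

0.57


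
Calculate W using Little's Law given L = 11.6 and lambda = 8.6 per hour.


W = L / lambda = 11.6 / 8.6 = 1.3488 hours

1.3488 hours


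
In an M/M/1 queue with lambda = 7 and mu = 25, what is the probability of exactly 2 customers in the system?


rho = 7/25; P(n) = (1-rho)*rho^n = (1-7/25)*(7/25)^2 = 0.0564

0.0564


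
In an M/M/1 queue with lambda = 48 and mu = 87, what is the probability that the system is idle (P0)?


P0 = 1 - rho = 1 - 48/87 = 0.4483

0.4483


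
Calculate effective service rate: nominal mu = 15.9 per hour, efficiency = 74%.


Effective rate = mu * efficiency = 15.9 * 0.74 = 11.77 per hour

11.77 per hour


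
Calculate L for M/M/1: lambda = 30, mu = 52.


rho = 30/52; L = rho/(1-rho) = 1.36

1.36


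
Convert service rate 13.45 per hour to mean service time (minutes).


Mean service time = 60/mu = 60/13.45 = 4.46 minutes

4.46 minutes


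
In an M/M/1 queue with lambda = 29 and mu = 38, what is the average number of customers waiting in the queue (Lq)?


rho = 29/38; Lq = rho^2/(1-rho) = 2.46

2.46


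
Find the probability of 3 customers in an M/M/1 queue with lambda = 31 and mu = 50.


rho = 31/50; P(n) = (1-rho)*rho^n = (1-31/50)*(31/50)^3 = 0.0906

0.0906


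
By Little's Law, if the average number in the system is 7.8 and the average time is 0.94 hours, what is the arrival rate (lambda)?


lambda = L / W = 7.8 / 0.94 = 8.3 per hour

8.3 per hour


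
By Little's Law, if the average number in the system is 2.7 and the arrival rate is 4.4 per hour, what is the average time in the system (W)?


W = L / lambda = 2.7 / 4.4 = 0.6136 hours

0.6136 hours


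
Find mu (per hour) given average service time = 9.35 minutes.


mu = 60 / avg_service_time = 60 / 9.35 = 6.42 per hour

6.42 per hour


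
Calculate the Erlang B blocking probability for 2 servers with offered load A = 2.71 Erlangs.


B(N,A) = (A^N/N!) / sum(A^k/k!, k=0..N) with N=2, A=2.71 = 0.4974

0.4974


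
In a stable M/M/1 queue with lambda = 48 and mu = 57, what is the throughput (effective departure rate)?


For a stable queue (lambda < mu), throughput = lambda = 48 per hour

48 per hour


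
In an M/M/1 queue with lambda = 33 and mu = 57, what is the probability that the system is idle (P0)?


P0 = 1 - rho = 1 - 33/57 = 0.4211

0.4211


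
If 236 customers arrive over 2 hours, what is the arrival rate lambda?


lambda = total arrivals / time = 236 / 2 = 118.0 per hour

118.0 per hour


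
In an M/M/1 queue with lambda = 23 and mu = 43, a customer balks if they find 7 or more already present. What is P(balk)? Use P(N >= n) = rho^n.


P(N >= 7) = rho^7 = (23/43)^7 = 0.0125

0.0125


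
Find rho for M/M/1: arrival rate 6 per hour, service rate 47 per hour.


rho = lambda/mu = 6/47 = 0.1277

0.1277


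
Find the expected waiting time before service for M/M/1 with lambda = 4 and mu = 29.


rho = 4/29; Wq = rho/(mu - lambda) = 0.0055 hours

0.0055 hours


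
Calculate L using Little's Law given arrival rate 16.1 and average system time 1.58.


L = lambda * W = 16.1 * 1.58 = 25.44

25.44


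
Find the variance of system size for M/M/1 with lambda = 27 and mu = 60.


rho = 27/60; Var(N) = rho/(1-rho)^2 = 1.49

1.49


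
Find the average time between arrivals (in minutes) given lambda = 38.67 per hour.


Mean interarrival time = 60/lambda = 60/38.67 = 1.55 minutes

1.55 minutes


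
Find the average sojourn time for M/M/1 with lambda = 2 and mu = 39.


W = 1/(mu - lambda) = 1/(39 - 2) = 0.027 hours

0.027 hours


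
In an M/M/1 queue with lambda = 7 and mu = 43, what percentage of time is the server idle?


Idle fraction = (1 - rho) * 100 = (1 - 7/43) * 100 = 83.7%

83.7%


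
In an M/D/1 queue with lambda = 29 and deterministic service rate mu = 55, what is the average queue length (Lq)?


M/D/1: Lq = rho^2 / (2*(1-rho)) where rho = 29/55; Lq = 0.29

0.29


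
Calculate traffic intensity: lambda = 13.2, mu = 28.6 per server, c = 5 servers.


rho = lambda / (c * mu) = 13.2 / (5 * 28.6) = 0.0923

0.0923


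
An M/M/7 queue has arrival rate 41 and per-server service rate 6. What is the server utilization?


rho = lambda/(c*mu) = 41/(7*6) = 0.9762

0.9762


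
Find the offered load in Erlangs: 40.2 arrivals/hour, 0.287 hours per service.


Offered load a = lambda * E[S] = 40.2 * 0.287 = 11.54 Erlangs

11.54 Erlangs


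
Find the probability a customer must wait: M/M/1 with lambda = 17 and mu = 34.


P(wait) = rho = lambda/mu = 17/34 = 0.5

0.5


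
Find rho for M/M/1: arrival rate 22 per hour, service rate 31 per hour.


rho = lambda/mu = 22/31 = 0.7097

0.7097


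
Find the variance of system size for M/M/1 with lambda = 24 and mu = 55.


rho = 24/55; Var(N) = rho/(1-rho)^2 = 1.37

1.37


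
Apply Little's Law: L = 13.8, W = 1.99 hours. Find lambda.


lambda = L / W = 13.8 / 1.99 = 6.93 per hour

6.93 per hour


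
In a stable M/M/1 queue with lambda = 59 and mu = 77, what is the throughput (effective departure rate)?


For a stable queue (lambda < mu), throughput = lambda = 59 per hour

59 per hour


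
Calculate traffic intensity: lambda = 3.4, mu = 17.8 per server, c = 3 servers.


rho = lambda / (c * mu) = 3.4 / (3 * 17.8) = 0.0637

0.0637


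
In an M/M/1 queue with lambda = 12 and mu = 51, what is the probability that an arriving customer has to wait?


P(wait) = rho = lambda/mu = 12/51 = 0.2353

0.2353


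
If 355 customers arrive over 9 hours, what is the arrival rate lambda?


lambda = total arrivals / time = 355 / 9 = 39.44 per hour

39.44 per hour


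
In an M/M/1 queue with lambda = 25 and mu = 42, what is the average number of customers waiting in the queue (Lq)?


rho = 25/42; Lq = rho^2/(1-rho) = 0.88

0.88


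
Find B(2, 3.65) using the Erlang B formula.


B(N,A) = (A^N/N!) / sum(A^k/k!, k=0..N) with N=2, A=3.65 = 0.5889

0.5889


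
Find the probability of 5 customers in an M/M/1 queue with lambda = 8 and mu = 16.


rho = 8/16; P(n) = (1-rho)*rho^n = (1-8/16)*(8/16)^5 = 0.0156

0.0156


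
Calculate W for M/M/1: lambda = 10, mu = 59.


W = 1/(mu - lambda) = 1/(59 - 10) = 0.0204 hours

0.0204 hours


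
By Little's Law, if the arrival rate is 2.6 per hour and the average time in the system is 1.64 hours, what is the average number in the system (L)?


L = lambda * W = 2.6 * 1.64 = 4.26

4.26


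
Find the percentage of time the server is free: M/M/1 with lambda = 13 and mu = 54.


Idle fraction = (1 - rho) * 100 = (1 - 13/54) * 100 = 75.9%

75.9%


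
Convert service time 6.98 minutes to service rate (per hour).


mu = 60 / avg_service_time = 60 / 6.98 = 8.6 per hour

8.6 per hour


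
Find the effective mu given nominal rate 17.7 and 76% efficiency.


Effective rate = mu * efficiency = 17.7 * 0.76 = 13.45 per hour

13.45 per hour


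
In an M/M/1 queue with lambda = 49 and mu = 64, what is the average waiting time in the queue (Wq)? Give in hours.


rho = 49/64; Wq = rho/(mu - lambda) = 0.051 hours

0.051 hours


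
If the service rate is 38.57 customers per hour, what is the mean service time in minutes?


Mean service time = 60/mu = 60/38.57 = 1.56 minutes

1.56 minutes


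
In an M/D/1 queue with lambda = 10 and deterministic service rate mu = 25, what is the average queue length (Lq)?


M/D/1: Lq = rho^2 / (2*(1-rho)) where rho = 10/25; Lq = 0.13

0.13


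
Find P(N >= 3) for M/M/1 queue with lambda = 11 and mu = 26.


P(N >= 3) = rho^3 = (11/26)^3 = 0.0757

0.0757


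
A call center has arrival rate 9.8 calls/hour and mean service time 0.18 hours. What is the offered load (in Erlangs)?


Offered load a = lambda * E[S] = 9.8 * 0.18 = 1.76 Erlangs

1.76 Erlangs


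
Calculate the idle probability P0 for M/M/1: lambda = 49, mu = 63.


P0 = 1 - rho = 1 - 49/63 = 0.2222

0.2222


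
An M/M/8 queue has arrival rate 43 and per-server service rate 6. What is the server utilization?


rho = lambda/(c*mu) = 43/(8*6) = 0.8958

0.8958


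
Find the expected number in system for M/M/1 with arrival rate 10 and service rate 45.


rho = 10/45; L = rho/(1-rho) = 0.29

0.29


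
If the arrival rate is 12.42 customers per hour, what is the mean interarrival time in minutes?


Mean interarrival time = 60/lambda = 60/12.42 = 4.83 minutes

4.83 minutes


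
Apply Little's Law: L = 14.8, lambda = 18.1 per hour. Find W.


W = L / lambda = 14.8 / 18.1 = 0.8177 hours

0.8177 hours


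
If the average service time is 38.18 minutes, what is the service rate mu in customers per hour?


mu = 60 / avg_service_time = 60 / 38.18 = 1.57 per hour

1.57 per hour


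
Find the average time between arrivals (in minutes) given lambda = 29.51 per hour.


Mean interarrival time = 60/lambda = 60/29.51 = 2.03 minutes

2.03 minutes


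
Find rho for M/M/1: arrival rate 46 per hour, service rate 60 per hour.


rho = lambda/mu = 46/60 = 0.7667

0.7667


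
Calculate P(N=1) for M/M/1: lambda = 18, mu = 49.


rho = 18/49; P(n) = (1-rho)*rho^n = (1-18/49)*(18/49)^1 = 0.2324

0.2324


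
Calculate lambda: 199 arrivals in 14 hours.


lambda = total arrivals / time = 199 / 14 = 14.21 per hour

14.21 per hour


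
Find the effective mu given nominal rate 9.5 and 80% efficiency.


Effective rate = mu * efficiency = 9.5 * 0.8 = 7.6 per hour

7.6 per hour


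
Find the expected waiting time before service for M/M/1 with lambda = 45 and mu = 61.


rho = 45/61; Wq = rho/(mu - lambda) = 0.0461 hours

0.0461 hours
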